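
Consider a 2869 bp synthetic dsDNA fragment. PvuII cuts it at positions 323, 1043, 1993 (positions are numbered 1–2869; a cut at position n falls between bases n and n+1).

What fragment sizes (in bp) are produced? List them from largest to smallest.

950, 876, 720, 323 bp

Linear molecule, 3 cuts → 4 fragments:
  323 − 0 = 323 bp
  1043 − 323 = 720 bp
  1993 − 1043 = 950 bp
  2869 − 1993 = 876 bp
Sorted largest to smallest: 950, 876, 720, 323 bp.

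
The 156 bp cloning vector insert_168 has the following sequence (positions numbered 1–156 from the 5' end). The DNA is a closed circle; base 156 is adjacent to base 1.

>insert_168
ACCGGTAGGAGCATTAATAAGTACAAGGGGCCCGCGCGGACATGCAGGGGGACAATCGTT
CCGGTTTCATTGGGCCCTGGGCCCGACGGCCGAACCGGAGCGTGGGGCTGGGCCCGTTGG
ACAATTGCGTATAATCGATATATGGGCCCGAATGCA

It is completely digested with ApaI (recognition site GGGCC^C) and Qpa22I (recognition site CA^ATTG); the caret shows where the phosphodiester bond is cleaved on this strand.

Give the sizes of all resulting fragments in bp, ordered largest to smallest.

44, 40, 31, 25, 9, 7 bp

ApaI sites (GGGCCC) start at positions 28, 72, 79, 110, 144.
ApaI cuts after base 5 of each site (before the last base), so after positions 32, 76, 83, 114, 148.
The Qpa22I site (CAATTG) starts at position 122.
Qpa22I cuts after base 2 of each site, so after position 123.
Combined cut positions: 32, 76, 83, 114, 123, 148.
Circular molecule, 6 cuts → 6 fragments:
  33–76 → 44 bp
  77–83 → 7 bp
  84–114 → 31 bp
  115–123 → 9 bp
  124–148 → 25 bp
  149–156 then 1–32 → 8 + 32 = 40 bp
Sorted largest to smallest: 44, 40, 31, 25, 9, 7 bp.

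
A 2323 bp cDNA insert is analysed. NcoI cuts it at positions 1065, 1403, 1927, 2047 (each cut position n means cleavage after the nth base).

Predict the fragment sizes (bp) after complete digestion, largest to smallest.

Linear molecule, 4 cuts → 5 fragments:
  1065 − 0 = 1065 bp
  1403 − 1065 = 338 bp
  1927 − 1403 = 524 bp
  2047 − 1927 = 120 bp
  2323 − 2047 = 276 bp
Sorted largest to smallest: 1065, 524, 338, 276, 120 bp.

1065, 524, 338, 276, 120 bp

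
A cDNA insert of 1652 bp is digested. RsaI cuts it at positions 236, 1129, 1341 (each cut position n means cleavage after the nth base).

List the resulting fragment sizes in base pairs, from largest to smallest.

Linear molecule, 3 cuts → 4 fragments:
  236 − 0 = 236 bp
  1129 − 236 = 893 bp
  1341 − 1129 = 212 bp
  1652 − 1341 = 311 bp
Sorted largest to smallest: 893, 311, 236, 212 bp.

893, 311, 236, 212 bp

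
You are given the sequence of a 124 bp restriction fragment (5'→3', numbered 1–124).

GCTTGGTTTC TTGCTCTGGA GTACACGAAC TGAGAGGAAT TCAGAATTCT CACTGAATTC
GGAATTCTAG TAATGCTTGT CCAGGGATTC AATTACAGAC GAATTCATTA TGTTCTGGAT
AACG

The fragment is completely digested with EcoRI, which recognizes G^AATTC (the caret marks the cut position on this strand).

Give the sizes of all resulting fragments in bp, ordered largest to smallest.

39, 37, 23, 11, 7, 7 bp

EcoRI sites (GAATTC) start at positions 37, 44, 55, 62, 101.
EcoRI cuts after the first base of each site, so after positions 37, 44, 55, 62, 101.
Linear molecule, 5 cuts → 6 fragments:
  1–37 → 37 bp
  38–44 → 7 bp
  45–55 → 11 bp
  56–62 → 7 bp
  63–101 → 39 bp
  102–124 → 23 bp
Sorted largest to smallest: 39, 37, 23, 11, 7, 7 bp.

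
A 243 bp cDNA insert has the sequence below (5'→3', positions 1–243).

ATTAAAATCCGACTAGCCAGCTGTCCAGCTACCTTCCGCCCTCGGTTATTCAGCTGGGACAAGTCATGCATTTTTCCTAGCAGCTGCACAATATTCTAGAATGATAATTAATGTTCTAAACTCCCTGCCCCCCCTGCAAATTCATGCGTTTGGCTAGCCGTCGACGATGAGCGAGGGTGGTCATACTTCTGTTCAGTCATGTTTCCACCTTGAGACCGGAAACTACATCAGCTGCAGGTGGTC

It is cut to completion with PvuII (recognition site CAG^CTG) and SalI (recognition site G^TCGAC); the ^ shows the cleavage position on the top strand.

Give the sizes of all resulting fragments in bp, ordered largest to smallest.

77, 71, 33, 30, 20, 12 bp

PvuII sites (CAGCTG) start at positions 18, 51, 81, 229.
PvuII cuts after base 3 of each site, so after positions 20, 53, 83, 231.
The SalI site (GTCGAC) starts at position 160.
SalI cuts after the first base of each site, so after position 160.
Combined cut positions: 20, 53, 83, 160, 231.
Linear molecule, 5 cuts → 6 fragments:
  1–20 → 20 bp
  21–53 → 33 bp
  54–83 → 30 bp
  84–160 → 77 bp
  161–231 → 71 bp
  232–243 → 12 bp
Sorted largest to smallest: 77, 71, 33, 30, 20, 12 bp.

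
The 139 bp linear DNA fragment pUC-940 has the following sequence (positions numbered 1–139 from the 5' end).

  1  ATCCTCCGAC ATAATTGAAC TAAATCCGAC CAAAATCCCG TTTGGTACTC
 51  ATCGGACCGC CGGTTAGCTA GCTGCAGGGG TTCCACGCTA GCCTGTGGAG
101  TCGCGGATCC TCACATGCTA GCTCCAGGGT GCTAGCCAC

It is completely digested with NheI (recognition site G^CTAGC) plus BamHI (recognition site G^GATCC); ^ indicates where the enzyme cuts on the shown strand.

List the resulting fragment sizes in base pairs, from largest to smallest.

NheI sites (GCTAGC) start at positions 67, 87, 117, 131.
NheI cuts after the first base of each site, so after positions 67, 87, 117, 131.
The BamHI site (GGATCC) starts at position 105.
BamHI cuts after the first base of each site, so after position 105.
Combined cut positions: 67, 87, 105, 117, 131.
Linear molecule, 5 cuts → 6 fragments:
  1–67 → 67 bp
  68–87 → 20 bp
  88–105 → 18 bp
  106–117 → 12 bp
  118–131 → 14 bp
  132–139 → 8 bp
Sorted largest to smallest: 67, 20, 18, 14, 12, 8 bp.

67, 20, 18, 14, 12, 8 bp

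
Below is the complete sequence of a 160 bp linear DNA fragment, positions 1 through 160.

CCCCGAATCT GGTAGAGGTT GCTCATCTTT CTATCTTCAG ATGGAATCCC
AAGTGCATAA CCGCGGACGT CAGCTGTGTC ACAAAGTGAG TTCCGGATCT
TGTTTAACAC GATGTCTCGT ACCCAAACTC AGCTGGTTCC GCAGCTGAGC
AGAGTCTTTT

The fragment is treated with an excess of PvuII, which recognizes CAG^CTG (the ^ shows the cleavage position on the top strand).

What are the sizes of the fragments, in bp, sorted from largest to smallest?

73, 59, 16, 12 bp

PvuII sites (CAGCTG) start at positions 71, 130, 142.
PvuII cuts after base 3 of each site, so after positions 73, 132, 144.
Linear molecule, 3 cuts → 4 fragments:
  1–73 → 73 bp
  74–132 → 59 bp
  133–144 → 12 bp
  145–160 → 16 bp
Sorted largest to smallest: 73, 59, 16, 12 bp.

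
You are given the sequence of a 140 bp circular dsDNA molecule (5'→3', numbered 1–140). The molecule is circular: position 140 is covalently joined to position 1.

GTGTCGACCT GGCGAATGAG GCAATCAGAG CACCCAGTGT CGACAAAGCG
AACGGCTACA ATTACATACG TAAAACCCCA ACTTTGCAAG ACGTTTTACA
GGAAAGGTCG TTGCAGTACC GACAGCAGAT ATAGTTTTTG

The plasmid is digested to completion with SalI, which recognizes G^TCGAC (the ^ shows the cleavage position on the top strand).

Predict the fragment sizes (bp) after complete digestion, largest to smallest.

104, 36 bp

SalI sites (GTCGAC) start at positions 3, 39.
SalI cuts after the first base of each site, so after positions 3, 39.
Circular molecule, 2 cuts → 2 fragments:
  4–39 → 36 bp
  40–140 then 1–3 → 101 + 3 = 104 bp
Sorted largest to smallest: 104, 36 bp.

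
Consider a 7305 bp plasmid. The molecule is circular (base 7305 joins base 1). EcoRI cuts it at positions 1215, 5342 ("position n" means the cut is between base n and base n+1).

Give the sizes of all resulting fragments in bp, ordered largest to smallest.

Circular molecule, 2 cuts → 2 fragments:
  5342 − 1215 = 4127 bp
  wrap: 7305 − 5342 + 1215 = 3178 bp
Sorted largest to smallest: 4127, 3178 bp.

4127, 3178 bp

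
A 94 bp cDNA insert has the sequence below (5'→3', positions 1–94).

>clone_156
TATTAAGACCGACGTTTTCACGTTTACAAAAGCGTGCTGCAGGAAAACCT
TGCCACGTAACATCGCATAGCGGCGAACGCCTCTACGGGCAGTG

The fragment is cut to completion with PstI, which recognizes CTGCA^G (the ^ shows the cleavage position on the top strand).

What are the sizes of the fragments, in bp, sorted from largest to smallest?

The PstI site (CTGCAG) starts at position 37.
PstI cuts after base 5 of each site (before the last base), so after position 41.
Linear molecule, 1 cut → 2 fragments:
  1–41 → 41 bp
  42–94 → 53 bp
Sorted largest to smallest: 53, 41 bp.

53, 41 bp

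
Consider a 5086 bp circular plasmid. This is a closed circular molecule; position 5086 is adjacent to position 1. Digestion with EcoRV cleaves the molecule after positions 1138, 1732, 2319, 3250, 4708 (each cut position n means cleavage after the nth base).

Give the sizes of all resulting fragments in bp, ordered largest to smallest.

1516, 1458, 931, 594, 587 bp

Circular molecule, 5 cuts → 5 fragments:
  1732 − 1138 = 594 bp
  2319 − 1732 = 587 bp
  3250 − 2319 = 931 bp
  4708 − 3250 = 1458 bp
  wrap: 5086 − 4708 + 1138 = 1516 bp
Sorted largest to smallest: 1516, 1458, 931, 594, 587 bp.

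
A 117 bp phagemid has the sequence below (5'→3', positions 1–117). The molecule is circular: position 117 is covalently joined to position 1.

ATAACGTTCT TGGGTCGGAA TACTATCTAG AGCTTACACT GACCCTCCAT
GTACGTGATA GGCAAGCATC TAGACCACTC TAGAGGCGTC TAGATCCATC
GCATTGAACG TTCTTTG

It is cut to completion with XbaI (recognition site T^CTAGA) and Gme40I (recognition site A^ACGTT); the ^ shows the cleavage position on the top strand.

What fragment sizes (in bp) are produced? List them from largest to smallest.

43, 23, 18, 13, 10, 10 bp

XbaI sites (TCTAGA) start at positions 26, 69, 79, 89.
XbaI cuts after the first base of each site, so after positions 26, 69, 79, 89.
Gme40I sites (AACGTT) start at positions 3, 107.
Gme40I cuts after the first base of each site, so after positions 3, 107.
Combined cut positions: 3, 26, 69, 79, 89, 107.
Circular molecule, 6 cuts → 6 fragments:
  4–26 → 23 bp
  27–69 → 43 bp
  70–79 → 10 bp
  80–89 → 10 bp
  90–107 → 18 bp
  108–117 then 1–3 → 10 + 3 = 13 bp
Sorted largest to smallest: 43, 23, 18, 13, 10, 10 bp.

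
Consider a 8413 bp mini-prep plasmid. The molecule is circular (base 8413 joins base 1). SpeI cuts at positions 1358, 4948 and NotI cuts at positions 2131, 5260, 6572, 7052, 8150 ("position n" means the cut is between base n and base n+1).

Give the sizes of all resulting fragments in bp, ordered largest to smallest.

Combined cut positions (sorted): 1358, 2131, 4948, 5260, 6572, 7052, 8150.
Circular molecule, 7 cuts → 7 fragments:
  2131 − 1358 = 773 bp
  4948 − 2131 = 2817 bp
  5260 − 4948 = 312 bp
  6572 − 5260 = 1312 bp
  7052 − 6572 = 480 bp
  8150 − 7052 = 1098 bp
  wrap: 8413 − 8150 + 1358 = 1621 bp
Sorted largest to smallest: 2817, 1621, 1312, 1098, 773, 480, 312 bp.

2817, 1621, 1312, 1098, 773, 480, 312 bp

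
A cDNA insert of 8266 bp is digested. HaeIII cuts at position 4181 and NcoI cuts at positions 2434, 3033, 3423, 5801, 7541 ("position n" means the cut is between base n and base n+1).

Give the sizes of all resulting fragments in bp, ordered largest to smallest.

2434, 1740, 1620, 758, 725, 599, 390 bp

Combined cut positions (sorted): 2434, 3033, 3423, 4181, 5801, 7541.
Linear molecule, 6 cuts → 7 fragments:
  2434 − 0 = 2434 bp
  3033 − 2434 = 599 bp
  3423 − 3033 = 390 bp
  4181 − 3423 = 758 bp
  5801 − 4181 = 1620 bp
  7541 − 5801 = 1740 bp
  8266 − 7541 = 725 bp
Sorted largest to smallest: 2434, 1740, 1620, 758, 725, 599, 390 bp.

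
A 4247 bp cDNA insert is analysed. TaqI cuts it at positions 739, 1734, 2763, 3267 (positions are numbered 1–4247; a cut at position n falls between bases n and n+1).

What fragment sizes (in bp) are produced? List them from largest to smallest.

Linear molecule, 4 cuts → 5 fragments:
  739 − 0 = 739 bp
  1734 − 739 = 995 bp
  2763 − 1734 = 1029 bp
  3267 − 2763 = 504 bp
  4247 − 3267 = 980 bp
Sorted largest to smallest: 1029, 995, 980, 739, 504 bp.

1029, 995, 980, 739, 504 bp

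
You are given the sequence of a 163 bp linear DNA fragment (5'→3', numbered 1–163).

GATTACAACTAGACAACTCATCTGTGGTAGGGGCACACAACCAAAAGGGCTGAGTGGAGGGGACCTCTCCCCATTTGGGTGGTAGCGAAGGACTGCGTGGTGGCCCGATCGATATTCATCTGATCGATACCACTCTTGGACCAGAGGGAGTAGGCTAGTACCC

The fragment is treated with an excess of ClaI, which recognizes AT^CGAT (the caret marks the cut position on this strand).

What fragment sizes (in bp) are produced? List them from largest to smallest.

ClaI sites (ATCGAT) start at positions 108, 123.
ClaI cuts after base 2 of each site, so after positions 109, 124.
Linear molecule, 2 cuts → 3 fragments:
  1–109 → 109 bp
  110–124 → 15 bp
  125–163 → 39 bp
Sorted largest to smallest: 109, 39, 15 bp.

109, 39, 15 bp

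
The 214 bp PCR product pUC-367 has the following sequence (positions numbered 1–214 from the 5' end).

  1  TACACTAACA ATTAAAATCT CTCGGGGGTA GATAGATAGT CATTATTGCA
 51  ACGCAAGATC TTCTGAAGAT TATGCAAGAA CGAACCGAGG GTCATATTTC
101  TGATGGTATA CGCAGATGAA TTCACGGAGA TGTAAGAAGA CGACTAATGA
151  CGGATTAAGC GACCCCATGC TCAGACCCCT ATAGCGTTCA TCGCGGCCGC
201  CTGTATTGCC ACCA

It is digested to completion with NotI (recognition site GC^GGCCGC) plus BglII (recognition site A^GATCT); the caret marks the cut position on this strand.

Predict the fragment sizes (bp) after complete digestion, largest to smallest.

The NotI site (GCGGCCGC) starts at position 193.
NotI cuts after base 2 of each site, so after position 194.
The BglII site (AGATCT) starts at position 56.
BglII cuts after the first base of each site, so after position 56.
Combined cut positions: 56, 194.
Linear molecule, 2 cuts → 3 fragments:
  1–56 → 56 bp
  57–194 → 138 bp
  195–214 → 20 bp
Sorted largest to smallest: 138, 56, 20 bp.

138, 56, 20 bp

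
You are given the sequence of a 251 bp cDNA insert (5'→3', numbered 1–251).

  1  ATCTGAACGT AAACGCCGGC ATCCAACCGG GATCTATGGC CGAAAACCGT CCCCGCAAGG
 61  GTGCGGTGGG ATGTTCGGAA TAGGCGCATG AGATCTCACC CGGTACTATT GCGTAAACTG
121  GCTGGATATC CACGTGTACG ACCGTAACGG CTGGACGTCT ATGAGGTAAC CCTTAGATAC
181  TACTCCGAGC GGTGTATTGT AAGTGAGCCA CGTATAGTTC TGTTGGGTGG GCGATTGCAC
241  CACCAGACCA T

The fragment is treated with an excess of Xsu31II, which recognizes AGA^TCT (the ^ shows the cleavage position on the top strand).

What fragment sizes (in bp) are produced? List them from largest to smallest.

The Xsu31II site (AGATCT) starts at position 91.
Xsu31II cuts after base 3 of each site, so after position 93.
Linear molecule, 1 cut → 2 fragments:
  1–93 → 93 bp
  94–251 → 158 bp
Sorted largest to smallest: 158, 93 bp.

158, 93 bp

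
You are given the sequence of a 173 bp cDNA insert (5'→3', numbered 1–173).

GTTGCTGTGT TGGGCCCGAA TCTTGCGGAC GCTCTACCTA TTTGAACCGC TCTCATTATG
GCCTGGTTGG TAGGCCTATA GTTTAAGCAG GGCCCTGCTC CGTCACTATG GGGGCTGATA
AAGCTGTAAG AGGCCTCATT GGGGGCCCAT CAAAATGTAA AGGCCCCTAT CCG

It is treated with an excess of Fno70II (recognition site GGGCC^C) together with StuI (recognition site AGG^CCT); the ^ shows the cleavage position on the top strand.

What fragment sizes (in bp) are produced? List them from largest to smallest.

58, 39, 26, 20, 16, 14 bp

Fno70II sites (GGGCCC) start at positions 12, 90, 143.
Fno70II cuts after base 5 of each site (before the last base), so after positions 16, 94, 147.
StuI sites (AGGCCT) start at positions 72, 131.
StuI cuts after base 3 of each site, so after positions 74, 133.
Combined cut positions: 16, 74, 94, 133, 147.
Linear molecule, 5 cuts → 6 fragments:
  1–16 → 16 bp
  17–74 → 58 bp
  75–94 → 20 bp
  95–133 → 39 bp
  134–147 → 14 bp
  148–173 → 26 bp
Sorted largest to smallest: 58, 39, 26, 20, 16, 14 bp.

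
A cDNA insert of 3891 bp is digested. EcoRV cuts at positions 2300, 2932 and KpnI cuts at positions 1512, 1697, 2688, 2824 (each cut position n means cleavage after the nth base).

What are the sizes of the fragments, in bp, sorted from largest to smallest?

Combined cut positions (sorted): 1512, 1697, 2300, 2688, 2824, 2932.
Linear molecule, 6 cuts → 7 fragments:
  1512 − 0 = 1512 bp
  1697 − 1512 = 185 bp
  2300 − 1697 = 603 bp
  2688 − 2300 = 388 bp
  2824 − 2688 = 136 bp
  2932 − 2824 = 108 bp
  3891 − 2932 = 959 bp
Sorted largest to smallest: 1512, 959, 603, 388, 185, 136, 108 bp.

1512, 959, 603, 388, 185, 136, 108 bp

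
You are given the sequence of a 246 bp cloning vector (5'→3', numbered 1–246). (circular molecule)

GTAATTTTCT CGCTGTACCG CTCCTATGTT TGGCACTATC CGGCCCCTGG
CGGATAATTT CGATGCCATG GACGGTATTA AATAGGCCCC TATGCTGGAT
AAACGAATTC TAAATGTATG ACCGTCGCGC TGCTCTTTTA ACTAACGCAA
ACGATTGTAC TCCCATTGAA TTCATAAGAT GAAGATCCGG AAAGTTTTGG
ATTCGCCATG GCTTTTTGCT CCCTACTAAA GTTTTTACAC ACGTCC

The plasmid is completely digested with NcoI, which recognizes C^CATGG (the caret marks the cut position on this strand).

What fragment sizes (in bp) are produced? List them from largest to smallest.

140, 106 bp

NcoI sites (CCATGG) start at positions 66, 206.
NcoI cuts after the first base of each site, so after positions 66, 206.
Circular molecule, 2 cuts → 2 fragments:
  67–206 → 140 bp
  207–246 then 1–66 → 40 + 66 = 106 bp
Sorted largest to smallest: 140, 106 bp.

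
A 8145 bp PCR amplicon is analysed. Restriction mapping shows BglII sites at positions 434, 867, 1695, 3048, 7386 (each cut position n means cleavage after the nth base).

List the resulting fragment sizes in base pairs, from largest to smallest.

Linear molecule, 5 cuts → 6 fragments:
  434 − 0 = 434 bp
  867 − 434 = 433 bp
  1695 − 867 = 828 bp
  3048 − 1695 = 1353 bp
  7386 − 3048 = 4338 bp
  8145 − 7386 = 759 bp
Sorted largest to smallest: 4338, 1353, 828, 759, 434, 433 bp.

4338, 1353, 828, 759, 434, 433 bp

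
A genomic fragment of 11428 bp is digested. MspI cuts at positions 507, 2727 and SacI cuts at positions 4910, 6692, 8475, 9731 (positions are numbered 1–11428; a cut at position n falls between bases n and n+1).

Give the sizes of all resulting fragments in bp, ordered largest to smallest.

2220, 2183, 1783, 1782, 1697, 1256, 507 bp

Combined cut positions (sorted): 507, 2727, 4910, 6692, 8475, 9731.
Linear molecule, 6 cuts → 7 fragments:
  507 − 0 = 507 bp
  2727 − 507 = 2220 bp
  4910 − 2727 = 2183 bp
  6692 − 4910 = 1782 bp
  8475 − 6692 = 1783 bp
  9731 − 8475 = 1256 bp
  11428 − 9731 = 1697 bp
Sorted largest to smallest: 2220, 2183, 1783, 1782, 1697, 1256, 507 bp.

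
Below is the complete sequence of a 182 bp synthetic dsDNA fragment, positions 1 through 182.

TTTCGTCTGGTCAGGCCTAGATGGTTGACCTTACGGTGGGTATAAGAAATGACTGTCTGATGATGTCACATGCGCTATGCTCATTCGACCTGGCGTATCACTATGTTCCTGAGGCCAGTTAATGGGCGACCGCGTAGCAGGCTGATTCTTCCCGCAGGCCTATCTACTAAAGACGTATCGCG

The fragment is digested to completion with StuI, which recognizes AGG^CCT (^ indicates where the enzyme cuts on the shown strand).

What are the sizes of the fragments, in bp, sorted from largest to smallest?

143, 24, 15 bp

StuI sites (AGGCCT) start at positions 13, 156.
StuI cuts after base 3 of each site, so after positions 15, 158.
Linear molecule, 2 cuts → 3 fragments:
  1–15 → 15 bp
  16–158 → 143 bp
  159–182 → 24 bp
Sorted largest to smallest: 143, 24, 15 bp.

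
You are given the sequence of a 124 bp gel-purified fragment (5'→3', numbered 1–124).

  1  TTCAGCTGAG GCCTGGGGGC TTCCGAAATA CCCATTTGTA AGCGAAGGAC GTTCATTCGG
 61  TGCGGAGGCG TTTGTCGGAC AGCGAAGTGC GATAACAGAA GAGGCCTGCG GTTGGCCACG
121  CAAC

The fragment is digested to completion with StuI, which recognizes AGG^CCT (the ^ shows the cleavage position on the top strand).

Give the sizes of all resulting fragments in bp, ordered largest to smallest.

StuI sites (AGGCCT) start at positions 9, 102.
StuI cuts after base 3 of each site, so after positions 11, 104.
Linear molecule, 2 cuts → 3 fragments:
  1–11 → 11 bp
  12–104 → 93 bp
  105–124 → 20 bp
Sorted largest to smallest: 93, 20, 11 bp.

93, 20, 11 bp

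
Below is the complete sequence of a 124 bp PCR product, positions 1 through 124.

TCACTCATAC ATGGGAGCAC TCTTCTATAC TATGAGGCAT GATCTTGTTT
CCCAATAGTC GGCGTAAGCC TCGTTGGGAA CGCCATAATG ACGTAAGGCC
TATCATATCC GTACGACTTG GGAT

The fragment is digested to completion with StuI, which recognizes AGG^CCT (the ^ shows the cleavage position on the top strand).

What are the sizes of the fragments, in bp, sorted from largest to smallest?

The StuI site (AGGCCT) starts at position 96.
StuI cuts after base 3 of each site, so after position 98.
Linear molecule, 1 cut → 2 fragments:
  1–98 → 98 bp
  99–124 → 26 bp
Sorted largest to smallest: 98, 26 bp.

98, 26 bp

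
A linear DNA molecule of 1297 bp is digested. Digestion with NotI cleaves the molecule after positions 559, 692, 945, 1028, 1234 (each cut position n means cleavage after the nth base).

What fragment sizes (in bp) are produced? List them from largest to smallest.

559, 253, 206, 133, 83, 63 bp

Linear molecule, 5 cuts → 6 fragments:
  559 − 0 = 559 bp
  692 − 559 = 133 bp
  945 − 692 = 253 bp
  1028 − 945 = 83 bp
  1234 − 1028 = 206 bp
  1297 − 1234 = 63 bp
Sorted largest to smallest: 559, 253, 206, 133, 83, 63 bp.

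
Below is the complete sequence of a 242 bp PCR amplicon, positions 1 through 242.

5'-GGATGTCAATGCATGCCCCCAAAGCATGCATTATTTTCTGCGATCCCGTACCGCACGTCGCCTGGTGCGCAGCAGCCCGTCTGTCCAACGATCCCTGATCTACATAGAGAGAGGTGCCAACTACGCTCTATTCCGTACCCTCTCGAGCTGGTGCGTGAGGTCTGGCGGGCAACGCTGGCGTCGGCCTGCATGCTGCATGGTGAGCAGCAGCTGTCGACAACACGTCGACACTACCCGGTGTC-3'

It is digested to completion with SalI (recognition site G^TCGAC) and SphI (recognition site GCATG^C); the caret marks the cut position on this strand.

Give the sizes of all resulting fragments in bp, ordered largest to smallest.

SalI sites (GTCGAC) start at positions 213, 224.
SalI cuts after the first base of each site, so after positions 213, 224.
SphI sites (GCATGC) start at positions 11, 24, 188.
SphI cuts after base 5 of each site (before the last base), so after positions 15, 28, 192.
Combined cut positions: 15, 28, 192, 213, 224.
Linear molecule, 5 cuts → 6 fragments:
  1–15 → 15 bp
  16–28 → 13 bp
  29–192 → 164 bp
  193–213 → 21 bp
  214–224 → 11 bp
  225–242 → 18 bp
Sorted largest to smallest: 164, 21, 18, 15, 13, 11 bp.

164, 21, 18, 15, 13, 11 bp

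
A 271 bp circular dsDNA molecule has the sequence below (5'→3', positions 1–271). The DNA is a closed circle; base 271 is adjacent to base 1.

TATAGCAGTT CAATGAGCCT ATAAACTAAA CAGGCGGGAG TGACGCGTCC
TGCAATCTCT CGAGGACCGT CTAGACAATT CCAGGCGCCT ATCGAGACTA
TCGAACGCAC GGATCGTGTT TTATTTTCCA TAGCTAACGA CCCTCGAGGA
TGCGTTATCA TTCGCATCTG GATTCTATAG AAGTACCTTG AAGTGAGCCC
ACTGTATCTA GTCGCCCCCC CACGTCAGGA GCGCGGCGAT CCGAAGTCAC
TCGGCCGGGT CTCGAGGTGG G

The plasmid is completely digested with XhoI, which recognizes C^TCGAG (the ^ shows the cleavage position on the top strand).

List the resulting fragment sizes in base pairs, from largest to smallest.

118, 84, 69 bp

XhoI sites (CTCGAG) start at positions 59, 143, 261.
XhoI cuts after the first base of each site, so after positions 59, 143, 261.
Circular molecule, 3 cuts → 3 fragments:
  60–143 → 84 bp
  144–261 → 118 bp
  262–271 then 1–59 → 10 + 59 = 69 bp
Sorted largest to smallest: 118, 84, 69 bp.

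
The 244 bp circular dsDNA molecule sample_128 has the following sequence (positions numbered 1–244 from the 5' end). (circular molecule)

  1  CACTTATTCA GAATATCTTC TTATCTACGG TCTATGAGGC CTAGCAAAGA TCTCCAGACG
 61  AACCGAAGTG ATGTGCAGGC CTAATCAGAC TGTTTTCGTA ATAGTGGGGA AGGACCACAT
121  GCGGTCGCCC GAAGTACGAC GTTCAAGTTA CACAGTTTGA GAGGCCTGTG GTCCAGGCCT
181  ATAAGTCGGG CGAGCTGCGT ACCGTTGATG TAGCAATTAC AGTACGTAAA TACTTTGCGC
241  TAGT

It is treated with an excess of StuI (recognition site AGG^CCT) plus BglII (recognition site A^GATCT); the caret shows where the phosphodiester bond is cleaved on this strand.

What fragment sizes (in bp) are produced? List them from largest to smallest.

StuI sites (AGGCCT) start at positions 37, 77, 162, 175.
StuI cuts after base 3 of each site, so after positions 39, 79, 164, 177.
The BglII site (AGATCT) starts at position 48.
BglII cuts after the first base of each site, so after position 48.
Combined cut positions: 39, 48, 79, 164, 177.
Circular molecule, 5 cuts → 5 fragments:
  40–48 → 9 bp
  49–79 → 31 bp
  80–164 → 85 bp
  165–177 → 13 bp
  178–244 then 1–39 → 67 + 39 = 106 bp
Sorted largest to smallest: 106, 85, 31, 13, 9 bp.

106, 85, 31, 13, 9 bp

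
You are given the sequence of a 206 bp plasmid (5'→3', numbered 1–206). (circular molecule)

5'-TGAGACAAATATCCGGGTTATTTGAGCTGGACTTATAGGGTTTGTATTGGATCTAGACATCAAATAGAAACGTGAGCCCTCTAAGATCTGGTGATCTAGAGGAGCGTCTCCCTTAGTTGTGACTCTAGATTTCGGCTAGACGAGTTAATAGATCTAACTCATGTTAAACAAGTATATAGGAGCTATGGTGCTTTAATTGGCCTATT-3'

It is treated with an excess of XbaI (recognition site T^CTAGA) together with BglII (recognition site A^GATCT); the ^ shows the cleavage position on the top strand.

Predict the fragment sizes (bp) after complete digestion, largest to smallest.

XbaI sites (TCTAGA) start at positions 52, 95, 124.
XbaI cuts after the first base of each site, so after positions 52, 95, 124.
BglII sites (AGATCT) start at positions 84, 150.
BglII cuts after the first base of each site, so after positions 84, 150.
Combined cut positions: 52, 84, 95, 124, 150.
Circular molecule, 5 cuts → 5 fragments:
  53–84 → 32 bp
  85–95 → 11 bp
  96–124 → 29 bp
  125–150 → 26 bp
  151–206 then 1–52 → 56 + 52 = 108 bp
Sorted largest to smallest: 108, 32, 29, 26, 11 bp.

108, 32, 29, 26, 11 bp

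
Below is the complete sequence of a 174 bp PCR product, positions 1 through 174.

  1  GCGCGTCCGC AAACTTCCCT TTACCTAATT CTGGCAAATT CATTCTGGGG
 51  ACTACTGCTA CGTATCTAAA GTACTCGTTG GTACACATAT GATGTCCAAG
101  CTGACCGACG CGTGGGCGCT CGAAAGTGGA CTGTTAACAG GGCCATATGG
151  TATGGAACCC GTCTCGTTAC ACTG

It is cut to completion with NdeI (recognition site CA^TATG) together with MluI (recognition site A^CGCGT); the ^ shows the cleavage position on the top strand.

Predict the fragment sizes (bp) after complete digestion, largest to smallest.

87, 37, 29, 21 bp

NdeI sites (CATATG) start at positions 86, 144.
NdeI cuts after base 2 of each site, so after positions 87, 145.
The MluI site (ACGCGT) starts at position 108.
MluI cuts after the first base of each site, so after position 108.
Combined cut positions: 87, 108, 145.
Linear molecule, 3 cuts → 4 fragments:
  1–87 → 87 bp
  88–108 → 21 bp
  109–145 → 37 bp
  146–174 → 29 bp
Sorted largest to smallest: 87, 37, 29, 21 bp.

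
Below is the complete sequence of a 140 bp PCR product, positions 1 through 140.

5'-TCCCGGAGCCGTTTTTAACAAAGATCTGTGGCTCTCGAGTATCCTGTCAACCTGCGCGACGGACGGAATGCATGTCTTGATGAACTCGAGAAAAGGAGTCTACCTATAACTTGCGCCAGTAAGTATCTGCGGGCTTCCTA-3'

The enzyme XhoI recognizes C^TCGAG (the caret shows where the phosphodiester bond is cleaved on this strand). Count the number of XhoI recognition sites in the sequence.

CTCGAG occurs starting at positions 34, 85.
XhoI cuts at 2 sites.

2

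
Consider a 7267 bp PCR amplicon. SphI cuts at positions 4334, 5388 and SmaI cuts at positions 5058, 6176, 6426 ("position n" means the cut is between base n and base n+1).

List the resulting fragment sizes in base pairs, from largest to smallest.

4334, 841, 788, 724, 330, 250 bp

Combined cut positions (sorted): 4334, 5058, 5388, 6176, 6426.
Linear molecule, 5 cuts → 6 fragments:
  4334 − 0 = 4334 bp
  5058 − 4334 = 724 bp
  5388 − 5058 = 330 bp
  6176 − 5388 = 788 bp
  6426 − 6176 = 250 bp
  7267 − 6426 = 841 bp
Sorted largest to smallest: 4334, 841, 788, 724, 330, 250 bp.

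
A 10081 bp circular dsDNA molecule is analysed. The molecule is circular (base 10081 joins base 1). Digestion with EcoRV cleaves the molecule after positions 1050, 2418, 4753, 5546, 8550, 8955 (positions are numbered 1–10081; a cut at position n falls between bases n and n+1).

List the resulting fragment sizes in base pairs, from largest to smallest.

Circular molecule, 6 cuts → 6 fragments:
  2418 − 1050 = 1368 bp
  4753 − 2418 = 2335 bp
  5546 − 4753 = 793 bp
  8550 − 5546 = 3004 bp
  8955 − 8550 = 405 bp
  wrap: 10081 − 8955 + 1050 = 2176 bp
Sorted largest to smallest: 3004, 2335, 2176, 1368, 793, 405 bp.

3004, 2335, 2176, 1368, 793, 405 bp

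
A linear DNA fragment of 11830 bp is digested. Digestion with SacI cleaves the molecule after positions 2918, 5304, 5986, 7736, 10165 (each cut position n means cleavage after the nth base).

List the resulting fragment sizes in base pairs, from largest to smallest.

Linear molecule, 5 cuts → 6 fragments:
  2918 − 0 = 2918 bp
  5304 − 2918 = 2386 bp
  5986 − 5304 = 682 bp
  7736 − 5986 = 1750 bp
  10165 − 7736 = 2429 bp
  11830 − 10165 = 1665 bp
Sorted largest to smallest: 2918, 2429, 2386, 1750, 1665, 682 bp.

2918, 2429, 2386, 1750, 1665, 682 bp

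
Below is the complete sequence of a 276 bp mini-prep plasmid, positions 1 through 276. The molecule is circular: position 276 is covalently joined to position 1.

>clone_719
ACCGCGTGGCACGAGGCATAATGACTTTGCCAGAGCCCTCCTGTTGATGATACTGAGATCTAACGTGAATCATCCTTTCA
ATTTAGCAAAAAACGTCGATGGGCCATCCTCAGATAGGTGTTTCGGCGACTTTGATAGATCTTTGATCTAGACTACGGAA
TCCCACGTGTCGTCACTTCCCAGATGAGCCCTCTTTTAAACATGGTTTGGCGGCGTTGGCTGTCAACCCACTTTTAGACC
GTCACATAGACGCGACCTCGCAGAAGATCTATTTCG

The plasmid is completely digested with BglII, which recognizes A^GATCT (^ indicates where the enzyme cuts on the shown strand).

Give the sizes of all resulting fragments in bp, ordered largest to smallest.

128, 81, 67 bp

BglII sites (AGATCT) start at positions 56, 137, 265.
BglII cuts after the first base of each site, so after positions 56, 137, 265.
Circular molecule, 3 cuts → 3 fragments:
  57–137 → 81 bp
  138–265 → 128 bp
  266–276 then 1–56 → 11 + 56 = 67 bp
Sorted largest to smallest: 128, 81, 67 bp.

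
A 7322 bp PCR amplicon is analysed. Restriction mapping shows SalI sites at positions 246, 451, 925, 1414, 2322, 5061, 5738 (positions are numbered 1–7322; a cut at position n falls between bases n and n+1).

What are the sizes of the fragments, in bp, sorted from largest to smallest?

2739, 1584, 908, 677, 489, 474, 246, 205 bp

Linear molecule, 7 cuts → 8 fragments:
  246 − 0 = 246 bp
  451 − 246 = 205 bp
  925 − 451 = 474 bp
  1414 − 925 = 489 bp
  2322 − 1414 = 908 bp
  5061 − 2322 = 2739 bp
  5738 − 5061 = 677 bp
  7322 − 5738 = 1584 bp
Sorted largest to smallest: 2739, 1584, 908, 677, 489, 474, 246, 205 bp.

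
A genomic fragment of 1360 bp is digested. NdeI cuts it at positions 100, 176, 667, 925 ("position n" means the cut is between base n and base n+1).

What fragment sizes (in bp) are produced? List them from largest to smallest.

491, 435, 258, 100, 76 bp

Linear molecule, 4 cuts → 5 fragments:
  100 − 0 = 100 bp
  176 − 100 = 76 bp
  667 − 176 = 491 bp
  925 − 667 = 258 bp
  1360 − 925 = 435 bp
Sorted largest to smallest: 491, 435, 258, 100, 76 bp.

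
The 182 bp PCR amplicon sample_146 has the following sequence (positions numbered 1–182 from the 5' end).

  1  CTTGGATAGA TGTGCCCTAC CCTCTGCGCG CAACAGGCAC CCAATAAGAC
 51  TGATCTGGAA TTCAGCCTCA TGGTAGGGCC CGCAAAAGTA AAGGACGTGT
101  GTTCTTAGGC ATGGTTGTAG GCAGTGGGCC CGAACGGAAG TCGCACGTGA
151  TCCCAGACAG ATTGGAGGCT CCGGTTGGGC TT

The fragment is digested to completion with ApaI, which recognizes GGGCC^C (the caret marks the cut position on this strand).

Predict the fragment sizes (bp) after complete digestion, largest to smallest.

80, 52, 50 bp

ApaI sites (GGGCCC) start at positions 76, 126.
ApaI cuts after base 5 of each site (before the last base), so after positions 80, 130.
Linear molecule, 2 cuts → 3 fragments:
  1–80 → 80 bp
  81–130 → 50 bp
  131–182 → 52 bp
Sorted largest to smallest: 80, 52, 50 bp.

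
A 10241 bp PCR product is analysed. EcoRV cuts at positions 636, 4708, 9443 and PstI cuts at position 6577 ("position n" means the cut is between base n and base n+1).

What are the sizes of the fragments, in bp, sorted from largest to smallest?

Combined cut positions (sorted): 636, 4708, 6577, 9443.
Linear molecule, 4 cuts → 5 fragments:
  636 − 0 = 636 bp
  4708 − 636 = 4072 bp
  6577 − 4708 = 1869 bp
  9443 − 6577 = 2866 bp
  10241 − 9443 = 798 bp
Sorted largest to smallest: 4072, 2866, 1869, 798, 636 bp.

4072, 2866, 1869, 798, 636 bp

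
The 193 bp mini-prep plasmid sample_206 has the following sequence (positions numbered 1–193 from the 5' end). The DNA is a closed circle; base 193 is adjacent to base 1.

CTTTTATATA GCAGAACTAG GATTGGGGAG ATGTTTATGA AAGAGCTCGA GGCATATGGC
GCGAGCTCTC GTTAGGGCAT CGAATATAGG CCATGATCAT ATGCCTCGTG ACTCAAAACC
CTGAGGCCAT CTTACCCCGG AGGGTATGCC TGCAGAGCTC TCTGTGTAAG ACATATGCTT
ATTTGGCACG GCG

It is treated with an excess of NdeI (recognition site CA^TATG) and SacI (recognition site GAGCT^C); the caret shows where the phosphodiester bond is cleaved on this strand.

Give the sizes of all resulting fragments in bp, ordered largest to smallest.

NdeI sites (CATATG) start at positions 53, 98, 172.
NdeI cuts after base 2 of each site, so after positions 54, 99, 173.
SacI sites (GAGCTC) start at positions 43, 63, 155.
SacI cuts after base 5 of each site (before the last base), so after positions 47, 67, 159.
Combined cut positions: 47, 54, 67, 99, 159, 173.
Circular molecule, 6 cuts → 6 fragments:
  48–54 → 7 bp
  55–67 → 13 bp
  68–99 → 32 bp
  100–159 → 60 bp
  160–173 → 14 bp
  174–193 then 1–47 → 20 + 47 = 67 bp
Sorted largest to smallest: 67, 60, 32, 14, 13, 7 bp.

67, 60, 32, 14, 13, 7 bp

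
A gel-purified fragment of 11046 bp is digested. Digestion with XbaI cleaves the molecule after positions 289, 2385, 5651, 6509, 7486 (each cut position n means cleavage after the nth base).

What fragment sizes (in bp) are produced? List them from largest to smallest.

3560, 3266, 2096, 977, 858, 289 bp

Linear molecule, 5 cuts → 6 fragments:
  289 − 0 = 289 bp
  2385 − 289 = 2096 bp
  5651 − 2385 = 3266 bp
  6509 − 5651 = 858 bp
  7486 − 6509 = 977 bp
  11046 − 7486 = 3560 bp
Sorted largest to smallest: 3560, 3266, 2096, 977, 858, 289 bp.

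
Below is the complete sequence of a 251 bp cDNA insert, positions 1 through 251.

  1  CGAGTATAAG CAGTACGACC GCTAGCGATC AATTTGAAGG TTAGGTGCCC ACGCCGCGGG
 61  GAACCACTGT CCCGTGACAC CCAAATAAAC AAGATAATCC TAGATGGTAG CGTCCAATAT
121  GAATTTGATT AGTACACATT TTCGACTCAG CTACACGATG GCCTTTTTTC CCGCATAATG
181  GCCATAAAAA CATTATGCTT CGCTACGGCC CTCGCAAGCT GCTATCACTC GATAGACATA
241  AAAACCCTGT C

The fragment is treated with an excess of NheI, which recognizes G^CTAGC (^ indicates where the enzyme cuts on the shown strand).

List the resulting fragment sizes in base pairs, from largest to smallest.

The NheI site (GCTAGC) starts at position 21.
NheI cuts after the first base of each site, so after position 21.
Linear molecule, 1 cut → 2 fragments:
  1–21 → 21 bp
  22–251 → 230 bp
Sorted largest to smallest: 230, 21 bp.

230, 21 bp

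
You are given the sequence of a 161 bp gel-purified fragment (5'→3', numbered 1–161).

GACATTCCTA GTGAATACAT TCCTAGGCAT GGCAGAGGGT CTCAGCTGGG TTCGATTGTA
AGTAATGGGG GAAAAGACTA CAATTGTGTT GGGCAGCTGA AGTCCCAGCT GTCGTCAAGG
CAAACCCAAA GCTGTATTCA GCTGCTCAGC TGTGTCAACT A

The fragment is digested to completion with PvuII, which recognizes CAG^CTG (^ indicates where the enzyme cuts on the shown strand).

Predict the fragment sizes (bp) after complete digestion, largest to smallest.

PvuII sites (CAGCTG) start at positions 43, 94, 106, 139, 147.
PvuII cuts after base 3 of each site, so after positions 45, 96, 108, 141, 149.
Linear molecule, 5 cuts → 6 fragments:
  1–45 → 45 bp
  46–96 → 51 bp
  97–108 → 12 bp
  109–141 → 33 bp
  142–149 → 8 bp
  150–161 → 12 bp
Sorted largest to smallest: 51, 45, 33, 12, 12, 8 bp.

51, 45, 33, 12, 12, 8 bp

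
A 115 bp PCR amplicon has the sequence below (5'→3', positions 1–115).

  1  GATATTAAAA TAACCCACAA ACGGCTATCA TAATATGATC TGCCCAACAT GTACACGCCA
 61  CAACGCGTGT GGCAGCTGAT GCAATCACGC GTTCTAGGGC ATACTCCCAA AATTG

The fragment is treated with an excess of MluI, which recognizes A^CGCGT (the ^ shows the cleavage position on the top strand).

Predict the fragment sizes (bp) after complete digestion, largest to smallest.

63, 28, 24 bp

MluI sites (ACGCGT) start at positions 63, 87.
MluI cuts after the first base of each site, so after positions 63, 87.
Linear molecule, 2 cuts → 3 fragments:
  1–63 → 63 bp
  64–87 → 24 bp
  88–115 → 28 bp
Sorted largest to smallest: 63, 28, 24 bp.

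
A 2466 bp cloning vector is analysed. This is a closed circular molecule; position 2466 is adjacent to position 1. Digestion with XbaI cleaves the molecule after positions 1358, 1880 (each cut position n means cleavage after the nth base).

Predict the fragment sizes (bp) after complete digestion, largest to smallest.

1944, 522 bp

Circular molecule, 2 cuts → 2 fragments:
  1880 − 1358 = 522 bp
  wrap: 2466 − 1880 + 1358 = 1944 bp
Sorted largest to smallest: 1944, 522 bp.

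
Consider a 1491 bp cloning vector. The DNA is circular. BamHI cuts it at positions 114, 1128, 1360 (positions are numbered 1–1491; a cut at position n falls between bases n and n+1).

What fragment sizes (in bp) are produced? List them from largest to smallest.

Circular molecule, 3 cuts → 3 fragments:
  1128 − 114 = 1014 bp
  1360 − 1128 = 232 bp
  wrap: 1491 − 1360 + 114 = 245 bp
Sorted largest to smallest: 1014, 245, 232 bp.

1014, 245, 232 bp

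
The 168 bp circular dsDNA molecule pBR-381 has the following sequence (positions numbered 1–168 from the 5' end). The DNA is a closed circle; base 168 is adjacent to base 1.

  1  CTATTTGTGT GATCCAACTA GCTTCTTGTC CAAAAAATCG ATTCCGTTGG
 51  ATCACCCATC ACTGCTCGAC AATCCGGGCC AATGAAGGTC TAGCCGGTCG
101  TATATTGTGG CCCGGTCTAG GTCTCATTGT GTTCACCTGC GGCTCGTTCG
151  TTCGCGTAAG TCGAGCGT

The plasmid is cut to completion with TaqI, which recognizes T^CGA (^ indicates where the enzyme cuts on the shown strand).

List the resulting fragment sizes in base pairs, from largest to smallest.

TaqI sites (TCGA) start at positions 38, 66, 161.
TaqI cuts after the first base of each site, so after positions 38, 66, 161.
Circular molecule, 3 cuts → 3 fragments:
  39–66 → 28 bp
  67–161 → 95 bp
  162–168 then 1–38 → 7 + 38 = 45 bp
Sorted largest to smallest: 95, 45, 28 bp.

95, 45, 28 bp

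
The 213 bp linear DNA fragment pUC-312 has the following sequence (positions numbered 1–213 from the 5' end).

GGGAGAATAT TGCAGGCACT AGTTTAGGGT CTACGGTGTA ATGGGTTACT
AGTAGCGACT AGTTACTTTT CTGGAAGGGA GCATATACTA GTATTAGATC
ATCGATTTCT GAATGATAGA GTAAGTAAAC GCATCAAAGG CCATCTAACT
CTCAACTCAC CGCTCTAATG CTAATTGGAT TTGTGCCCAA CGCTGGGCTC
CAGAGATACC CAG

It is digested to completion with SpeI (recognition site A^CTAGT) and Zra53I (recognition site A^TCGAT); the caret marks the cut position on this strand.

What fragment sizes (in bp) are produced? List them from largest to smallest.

SpeI sites (ACTAGT) start at positions 18, 48, 58, 87.
SpeI cuts after the first base of each site, so after positions 18, 48, 58, 87.
The Zra53I site (ATCGAT) starts at position 101.
Zra53I cuts after the first base of each site, so after position 101.
Combined cut positions: 18, 48, 58, 87, 101.
Linear molecule, 5 cuts → 6 fragments:
  1–18 → 18 bp
  19–48 → 30 bp
  49–58 → 10 bp
  59–87 → 29 bp
  88–101 → 14 bp
  102–213 → 112 bp
Sorted largest to smallest: 112, 30, 29, 18, 14, 10 bp.

112, 30, 29, 18, 14, 10 bp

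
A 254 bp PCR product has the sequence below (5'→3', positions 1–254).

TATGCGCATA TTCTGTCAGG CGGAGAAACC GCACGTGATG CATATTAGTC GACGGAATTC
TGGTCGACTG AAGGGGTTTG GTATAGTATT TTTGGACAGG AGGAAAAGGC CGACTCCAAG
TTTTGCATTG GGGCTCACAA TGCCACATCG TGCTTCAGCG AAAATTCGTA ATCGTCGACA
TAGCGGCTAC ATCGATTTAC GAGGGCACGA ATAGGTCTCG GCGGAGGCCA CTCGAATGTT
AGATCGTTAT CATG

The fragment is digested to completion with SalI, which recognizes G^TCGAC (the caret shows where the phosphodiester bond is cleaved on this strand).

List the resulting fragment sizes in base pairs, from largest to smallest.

111, 80, 48, 15 bp

SalI sites (GTCGAC) start at positions 48, 63, 174.
SalI cuts after the first base of each site, so after positions 48, 63, 174.
Linear molecule, 3 cuts → 4 fragments:
  1–48 → 48 bp
  49–63 → 15 bp
  64–174 → 111 bp
  175–254 → 80 bp
Sorted largest to smallest: 111, 80, 48, 15 bp.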